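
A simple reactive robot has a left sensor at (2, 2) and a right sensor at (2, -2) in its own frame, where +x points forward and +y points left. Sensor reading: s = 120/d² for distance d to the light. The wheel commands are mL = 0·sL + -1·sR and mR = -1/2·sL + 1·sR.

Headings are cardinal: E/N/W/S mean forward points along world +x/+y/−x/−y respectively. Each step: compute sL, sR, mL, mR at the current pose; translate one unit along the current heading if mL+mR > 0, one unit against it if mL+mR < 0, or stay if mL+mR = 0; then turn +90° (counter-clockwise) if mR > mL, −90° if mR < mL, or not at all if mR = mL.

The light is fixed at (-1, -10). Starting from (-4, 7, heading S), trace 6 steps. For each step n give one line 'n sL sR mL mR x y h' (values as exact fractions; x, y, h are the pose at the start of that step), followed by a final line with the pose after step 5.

0 60/113 12/25 -12/25 606/2825 -4 7 S
1 120/401 120/257 -120/257 32700/103057 -4 8 E
2 30/109 30/101 -30/101 1755/11009 -5 8 N
3 40/87 120/397 -120/397 2500/34539 -5 7 W
4 60/113 12/25 -12/25 606/2825 -4 7 S
5 120/401 120/257 -120/257 32700/103057 -4 8 E
final -5 8 N

n=0: pose=(-4,7,S); sL=60/113, sR=12/25; mL=-12/25, mR=606/2825; mL+mR=-30/113 → advance -1; mR−mL=1962/2825 → turn +1·90°
n=1: pose=(-4,8,E); sL=120/401, sR=120/257; mL=-120/257, mR=32700/103057; mL+mR=-60/401 → advance -1; mR−mL=80820/103057 → turn +1·90°
n=2: pose=(-5,8,N); sL=30/109, sR=30/101; mL=-30/101, mR=1755/11009; mL+mR=-15/109 → advance -1; mR−mL=5025/11009 → turn +1·90°
n=3: pose=(-5,7,W); sL=40/87, sR=120/397; mL=-120/397, mR=2500/34539; mL+mR=-20/87 → advance -1; mR−mL=12940/34539 → turn +1·90°
n=4: pose=(-4,7,S); sL=60/113, sR=12/25; mL=-12/25, mR=606/2825; mL+mR=-30/113 → advance -1; mR−mL=1962/2825 → turn +1·90°
n=5: pose=(-4,8,E); sL=120/401, sR=120/257; mL=-120/257, mR=32700/103057; mL+mR=-60/401 → advance -1; mR−mL=80820/103057 → turn +1·90°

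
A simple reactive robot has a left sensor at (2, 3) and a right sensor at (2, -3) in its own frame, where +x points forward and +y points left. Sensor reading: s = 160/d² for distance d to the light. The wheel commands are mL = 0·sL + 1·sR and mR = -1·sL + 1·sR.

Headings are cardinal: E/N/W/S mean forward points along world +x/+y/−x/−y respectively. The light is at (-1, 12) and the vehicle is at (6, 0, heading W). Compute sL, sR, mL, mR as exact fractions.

16/25 80/53 80/53 1152/1325

left sensor world pos  = (4, -3); dL² = 250
right sensor world pos = (4, 3); dR² = 106
sL = 160/250 = 16/25
sR = 160/106 = 80/53
mL = 0·sL + 1·sR = 80/53
mR = -1·sL + 1·sR = 1152/1325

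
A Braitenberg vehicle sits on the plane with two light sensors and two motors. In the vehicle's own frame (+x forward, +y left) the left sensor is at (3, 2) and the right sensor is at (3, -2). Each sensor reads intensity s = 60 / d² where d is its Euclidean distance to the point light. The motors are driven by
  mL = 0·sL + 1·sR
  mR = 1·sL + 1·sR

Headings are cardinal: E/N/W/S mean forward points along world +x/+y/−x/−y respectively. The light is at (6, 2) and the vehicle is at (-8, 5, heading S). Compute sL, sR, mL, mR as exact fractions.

left sensor world pos  = (-6, 2); dL² = 144
right sensor world pos = (-10, 2); dR² = 256
sL = 60/144 = 5/12
sR = 60/256 = 15/64
mL = 0·sL + 1·sR = 15/64
mR = 1·sL + 1·sR = 125/192

5/12 15/64 15/64 125/192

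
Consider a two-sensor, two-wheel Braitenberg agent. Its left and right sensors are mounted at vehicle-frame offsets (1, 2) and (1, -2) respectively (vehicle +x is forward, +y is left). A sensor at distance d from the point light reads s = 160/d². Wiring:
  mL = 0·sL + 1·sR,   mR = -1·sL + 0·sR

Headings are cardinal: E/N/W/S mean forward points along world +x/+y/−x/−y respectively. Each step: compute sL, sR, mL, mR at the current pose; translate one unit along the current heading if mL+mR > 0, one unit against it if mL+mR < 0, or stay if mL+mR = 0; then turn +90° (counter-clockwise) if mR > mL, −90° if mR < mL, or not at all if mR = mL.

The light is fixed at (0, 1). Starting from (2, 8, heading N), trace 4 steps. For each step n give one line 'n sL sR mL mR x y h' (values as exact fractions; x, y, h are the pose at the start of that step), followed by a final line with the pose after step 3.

n=0: pose=(2,8,N); sL=5/2, sR=2; mL=2, mR=-5/2; mL+mR=-1/2 → advance -1; mR−mL=-9/2 → turn -1·90°
n=1: pose=(2,7,E); sL=160/73, sR=32/5; mL=32/5, mR=-160/73; mL+mR=1536/365 → advance +1; mR−mL=-3136/365 → turn -1·90°
n=2: pose=(3,7,S); sL=16/5, sR=80/13; mL=80/13, mR=-16/5; mL+mR=192/65 → advance +1; mR−mL=-608/65 → turn -1·90°
n=3: pose=(3,6,W); sL=160/13, sR=160/53; mL=160/53, mR=-160/13; mL+mR=-6400/689 → advance -1; mR−mL=-10560/689 → turn -1·90°

0 5/2 2 2 -5/2 2 8 N
1 160/73 32/5 32/5 -160/73 2 7 E
2 16/5 80/13 80/13 -16/5 3 7 S
3 160/13 160/53 160/53 -160/13 3 6 W
final 4 6 N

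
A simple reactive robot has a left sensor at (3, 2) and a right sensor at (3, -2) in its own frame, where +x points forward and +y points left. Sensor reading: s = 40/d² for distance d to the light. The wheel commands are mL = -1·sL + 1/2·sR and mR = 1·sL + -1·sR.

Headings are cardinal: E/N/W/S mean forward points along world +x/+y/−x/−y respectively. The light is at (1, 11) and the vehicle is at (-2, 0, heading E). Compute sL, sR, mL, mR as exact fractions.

40/81 40/169 -5140/13689 3520/13689

left sensor world pos  = (1, 2); dL² = 81
right sensor world pos = (1, -2); dR² = 169
sL = 40/81 = 40/81
sR = 40/169 = 40/169
mL = -1·sL + 1/2·sR = -5140/13689
mR = 1·sL + -1·sR = 3520/13689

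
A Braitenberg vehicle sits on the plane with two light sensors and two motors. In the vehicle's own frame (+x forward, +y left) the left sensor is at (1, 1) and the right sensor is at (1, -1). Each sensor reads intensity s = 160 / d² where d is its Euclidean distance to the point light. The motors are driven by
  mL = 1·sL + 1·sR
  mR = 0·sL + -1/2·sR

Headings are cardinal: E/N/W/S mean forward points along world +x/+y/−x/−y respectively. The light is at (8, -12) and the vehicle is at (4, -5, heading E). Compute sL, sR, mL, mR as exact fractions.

160/73 32/9 3776/657 -16/9

left sensor world pos  = (5, -4); dL² = 73
right sensor world pos = (5, -6); dR² = 45
sL = 160/73 = 160/73
sR = 160/45 = 32/9
mL = 1·sL + 1·sR = 3776/657
mR = 0·sL + -1/2·sR = -16/9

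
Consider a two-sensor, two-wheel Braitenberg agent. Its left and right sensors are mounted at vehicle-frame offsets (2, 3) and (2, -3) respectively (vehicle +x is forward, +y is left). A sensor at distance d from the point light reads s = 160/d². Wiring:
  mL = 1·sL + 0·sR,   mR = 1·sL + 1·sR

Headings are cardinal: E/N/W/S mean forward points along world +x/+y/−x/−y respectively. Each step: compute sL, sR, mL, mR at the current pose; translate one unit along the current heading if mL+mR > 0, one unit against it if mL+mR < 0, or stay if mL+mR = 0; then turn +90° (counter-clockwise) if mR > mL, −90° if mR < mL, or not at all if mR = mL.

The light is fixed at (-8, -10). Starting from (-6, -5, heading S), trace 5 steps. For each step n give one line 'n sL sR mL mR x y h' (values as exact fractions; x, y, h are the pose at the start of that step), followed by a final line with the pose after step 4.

0 80/17 16 80/17 352/17 -6 -5 S
1 32/13 160/17 32/13 2624/221 -6 -6 E
2 40/9 20/9 40/9 20/3 -5 -6 N
3 32 32/13 32 448/13 -5 -5 W
4 80/17 16 80/17 352/17 -6 -5 S
final -6 -6 E

n=0: pose=(-6,-5,S); sL=80/17, sR=16; mL=80/17, mR=352/17; mL+mR=432/17 → advance +1; mR−mL=16 → turn +1·90°
n=1: pose=(-6,-6,E); sL=32/13, sR=160/17; mL=32/13, mR=2624/221; mL+mR=3168/221 → advance +1; mR−mL=160/17 → turn +1·90°
n=2: pose=(-5,-6,N); sL=40/9, sR=20/9; mL=40/9, mR=20/3; mL+mR=100/9 → advance +1; mR−mL=20/9 → turn +1·90°
n=3: pose=(-5,-5,W); sL=32, sR=32/13; mL=32, mR=448/13; mL+mR=864/13 → advance +1; mR−mL=32/13 → turn +1·90°
n=4: pose=(-6,-5,S); sL=80/17, sR=16; mL=80/17, mR=352/17; mL+mR=432/17 → advance +1; mR−mL=16 → turn +1·90°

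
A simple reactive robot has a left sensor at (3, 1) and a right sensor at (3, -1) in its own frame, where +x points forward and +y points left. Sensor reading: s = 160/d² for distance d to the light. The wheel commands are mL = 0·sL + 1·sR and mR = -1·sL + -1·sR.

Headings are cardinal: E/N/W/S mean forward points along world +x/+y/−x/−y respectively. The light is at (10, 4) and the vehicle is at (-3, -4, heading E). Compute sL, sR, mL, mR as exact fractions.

left sensor world pos  = (0, -3); dL² = 149
right sensor world pos = (0, -5); dR² = 181
sL = 160/149 = 160/149
sR = 160/181 = 160/181
mL = 0·sL + 1·sR = 160/181
mR = -1·sL + -1·sR = -52800/26969

160/149 160/181 160/181 -52800/26969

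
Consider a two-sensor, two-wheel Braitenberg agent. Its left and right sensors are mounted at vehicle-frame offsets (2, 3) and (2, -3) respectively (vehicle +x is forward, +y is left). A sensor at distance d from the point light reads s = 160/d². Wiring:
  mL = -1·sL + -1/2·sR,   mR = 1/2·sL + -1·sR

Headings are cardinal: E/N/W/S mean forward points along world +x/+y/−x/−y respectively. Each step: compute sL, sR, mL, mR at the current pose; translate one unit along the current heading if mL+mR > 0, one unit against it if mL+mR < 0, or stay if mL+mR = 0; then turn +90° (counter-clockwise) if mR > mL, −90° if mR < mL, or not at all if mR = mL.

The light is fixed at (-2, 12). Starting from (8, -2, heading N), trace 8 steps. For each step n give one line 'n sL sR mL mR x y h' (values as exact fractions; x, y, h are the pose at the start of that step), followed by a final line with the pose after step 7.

n=0: pose=(8,-2,N); sL=160/193, sR=160/313; mL=-65520/60409, mR=-5840/60409; mL+mR=-71360/60409 → advance -1; mR−mL=59680/60409 → turn +1·90°
n=1: pose=(8,-3,W); sL=40/97, sR=10/13; mL=-1005/1261, mR=-710/1261; mL+mR=-1715/1261 → advance -1; mR−mL=295/1261 → turn +1·90°
n=2: pose=(9,-3,S); sL=32/97, sR=160/353; mL=-19056/34241, mR=-9872/34241; mL+mR=-28928/34241 → advance -1; mR−mL=9184/34241 → turn +1·90°
n=3: pose=(9,-2,E); sL=16/29, sR=80/229; mL=-4824/6641, mR=-488/6641; mL+mR=-5312/6641 → advance -1; mR−mL=4336/6641 → turn +1·90°
n=4: pose=(8,-2,N); sL=160/193, sR=160/313; mL=-65520/60409, mR=-5840/60409; mL+mR=-71360/60409 → advance -1; mR−mL=59680/60409 → turn +1·90°
n=5: pose=(8,-3,W); sL=40/97, sR=10/13; mL=-1005/1261, mR=-710/1261; mL+mR=-1715/1261 → advance -1; mR−mL=295/1261 → turn +1·90°
n=6: pose=(9,-3,S); sL=32/97, sR=160/353; mL=-19056/34241, mR=-9872/34241; mL+mR=-28928/34241 → advance -1; mR−mL=9184/34241 → turn +1·90°
n=7: pose=(9,-2,E); sL=16/29, sR=80/229; mL=-4824/6641, mR=-488/6641; mL+mR=-5312/6641 → advance -1; mR−mL=4336/6641 → turn +1·90°

0 160/193 160/313 -65520/60409 -5840/60409 8 -2 N
1 40/97 10/13 -1005/1261 -710/1261 8 -3 W
2 32/97 160/353 -19056/34241 -9872/34241 9 -3 S
3 16/29 80/229 -4824/6641 -488/6641 9 -2 E
4 160/193 160/313 -65520/60409 -5840/60409 8 -2 N
5 40/97 10/13 -1005/1261 -710/1261 8 -3 W
6 32/97 160/353 -19056/34241 -9872/34241 9 -3 S
7 16/29 80/229 -4824/6641 -488/6641 9 -2 E
final 8 -2 N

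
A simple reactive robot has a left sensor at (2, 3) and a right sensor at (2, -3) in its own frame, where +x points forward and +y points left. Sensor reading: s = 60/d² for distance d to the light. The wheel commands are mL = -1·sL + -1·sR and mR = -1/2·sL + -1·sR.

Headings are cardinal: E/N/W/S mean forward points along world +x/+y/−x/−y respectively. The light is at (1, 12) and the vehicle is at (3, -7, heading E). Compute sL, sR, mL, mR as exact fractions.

left sensor world pos  = (5, -4); dL² = 272
right sensor world pos = (5, -10); dR² = 500
sL = 60/272 = 15/68
sR = 60/500 = 3/25
mL = -1·sL + -1·sR = -579/1700
mR = -1/2·sL + -1·sR = -783/3400

15/68 3/25 -579/1700 -783/3400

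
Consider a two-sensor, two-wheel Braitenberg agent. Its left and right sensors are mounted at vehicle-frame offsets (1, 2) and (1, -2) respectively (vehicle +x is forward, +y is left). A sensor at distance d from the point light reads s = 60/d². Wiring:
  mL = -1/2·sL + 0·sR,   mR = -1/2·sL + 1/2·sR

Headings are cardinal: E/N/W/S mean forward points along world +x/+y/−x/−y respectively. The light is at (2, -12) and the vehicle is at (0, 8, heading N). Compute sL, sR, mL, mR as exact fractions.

60/457 20/147 -30/457 160/67179

left sensor world pos  = (-2, 9); dL² = 457
right sensor world pos = (2, 9); dR² = 441
sL = 60/457 = 60/457
sR = 60/441 = 20/147
mL = -1/2·sL + 0·sR = -30/457
mR = -1/2·sL + 1/2·sR = 160/67179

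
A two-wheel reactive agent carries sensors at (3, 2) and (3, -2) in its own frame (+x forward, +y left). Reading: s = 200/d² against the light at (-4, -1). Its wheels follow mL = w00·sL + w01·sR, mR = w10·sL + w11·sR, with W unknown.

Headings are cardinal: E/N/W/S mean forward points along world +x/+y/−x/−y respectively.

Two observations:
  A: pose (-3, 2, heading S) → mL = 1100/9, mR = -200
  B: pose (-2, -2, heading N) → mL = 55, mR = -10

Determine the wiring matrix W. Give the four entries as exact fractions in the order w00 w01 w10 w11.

obs A: pose=(-3,2,S) → sL=200/9, sR=200, mL=1100/9, mR=-200
obs B: pose=(-2,-2,N) → sL=50, sR=10, mL=55, mR=-10
sensor matrix S = [[200/9, 200], [50, 10]]; det S = -88000/9
solve [mL_A; mL_B] = S·[w00; w01] and [mR_A; mR_B] = S·[w10; w11]:
  w00 = 1, w01 = 1/2, w10 = 0, w11 = -1

1 1/2 0 -1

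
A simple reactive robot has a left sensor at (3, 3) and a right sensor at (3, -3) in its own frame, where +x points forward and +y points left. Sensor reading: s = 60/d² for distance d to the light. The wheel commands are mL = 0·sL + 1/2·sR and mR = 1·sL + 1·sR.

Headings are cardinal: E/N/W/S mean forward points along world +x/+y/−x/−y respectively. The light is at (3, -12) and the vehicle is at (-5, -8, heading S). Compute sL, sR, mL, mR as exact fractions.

left sensor world pos  = (-2, -11); dL² = 26
right sensor world pos = (-8, -11); dR² = 122
sL = 60/26 = 30/13
sR = 60/122 = 30/61
mL = 0·sL + 1/2·sR = 15/61
mR = 1·sL + 1·sR = 2220/793

30/13 30/61 15/61 2220/793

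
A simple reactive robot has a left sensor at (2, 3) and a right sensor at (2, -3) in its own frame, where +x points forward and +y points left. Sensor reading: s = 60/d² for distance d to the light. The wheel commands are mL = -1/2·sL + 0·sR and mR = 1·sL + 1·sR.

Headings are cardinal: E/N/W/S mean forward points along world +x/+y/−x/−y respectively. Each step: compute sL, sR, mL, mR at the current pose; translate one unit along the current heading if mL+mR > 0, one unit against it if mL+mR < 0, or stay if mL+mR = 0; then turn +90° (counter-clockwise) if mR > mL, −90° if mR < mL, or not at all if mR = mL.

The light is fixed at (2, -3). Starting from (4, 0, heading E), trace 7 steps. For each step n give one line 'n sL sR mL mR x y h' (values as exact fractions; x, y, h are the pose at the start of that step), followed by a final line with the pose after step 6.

n=0: pose=(4,0,E); sL=15/13, sR=15/4; mL=-15/26, mR=255/52; mL+mR=225/52 → advance +1; mR−mL=285/52 → turn +1·90°
n=1: pose=(5,0,N); sL=12/5, sR=60/61; mL=-6/5, mR=1032/305; mL+mR=666/305 → advance +1; mR−mL=1398/305 → turn +1·90°
n=2: pose=(5,1,W); sL=30, sR=6/5; mL=-15, mR=156/5; mL+mR=81/5 → advance +1; mR−mL=231/5 → turn +1·90°
n=3: pose=(4,1,S); sL=60/29, sR=12; mL=-30/29, mR=408/29; mL+mR=378/29 → advance +1; mR−mL=438/29 → turn +1·90°
n=4: pose=(4,0,E); sL=15/13, sR=15/4; mL=-15/26, mR=255/52; mL+mR=225/52 → advance +1; mR−mL=285/52 → turn +1·90°
n=5: pose=(5,0,N); sL=12/5, sR=60/61; mL=-6/5, mR=1032/305; mL+mR=666/305 → advance +1; mR−mL=1398/305 → turn +1·90°
n=6: pose=(5,1,W); sL=30, sR=6/5; mL=-15, mR=156/5; mL+mR=81/5 → advance +1; mR−mL=231/5 → turn +1·90°

0 15/13 15/4 -15/26 255/52 4 0 E
1 12/5 60/61 -6/5 1032/305 5 0 N
2 30 6/5 -15 156/5 5 1 W
3 60/29 12 -30/29 408/29 4 1 S
4 15/13 15/4 -15/26 255/52 4 0 E
5 12/5 60/61 -6/5 1032/305 5 0 N
6 30 6/5 -15 156/5 5 1 W
final 4 1 S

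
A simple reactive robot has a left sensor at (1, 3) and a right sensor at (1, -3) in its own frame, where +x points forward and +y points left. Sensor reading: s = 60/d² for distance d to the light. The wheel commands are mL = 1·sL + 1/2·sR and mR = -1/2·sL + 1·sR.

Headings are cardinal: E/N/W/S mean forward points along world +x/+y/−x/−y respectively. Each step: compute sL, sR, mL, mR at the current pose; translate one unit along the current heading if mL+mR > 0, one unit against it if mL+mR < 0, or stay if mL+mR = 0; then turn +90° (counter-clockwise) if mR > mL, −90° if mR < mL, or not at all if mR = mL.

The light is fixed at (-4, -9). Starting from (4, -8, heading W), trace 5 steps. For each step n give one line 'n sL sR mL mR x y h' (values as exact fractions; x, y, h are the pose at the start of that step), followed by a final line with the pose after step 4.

0 60/53 12/13 1098/689 246/689 4 -8 W
1 3 15/26 171/52 -12/13 3 -8 N
2 60/89 12/13 1314/1157 678/1157 3 -7 E
3 30/61 30/13 1305/793 1635/793 4 -7 S
4 60/97 12/17 1602/1649 654/1649 4 -8 E
final 5 -8 S

n=0: pose=(4,-8,W); sL=60/53, sR=12/13; mL=1098/689, mR=246/689; mL+mR=1344/689 → advance +1; mR−mL=-852/689 → turn -1·90°
n=1: pose=(3,-8,N); sL=3, sR=15/26; mL=171/52, mR=-12/13; mL+mR=123/52 → advance +1; mR−mL=-219/52 → turn -1·90°
n=2: pose=(3,-7,E); sL=60/89, sR=12/13; mL=1314/1157, mR=678/1157; mL+mR=1992/1157 → advance +1; mR−mL=-636/1157 → turn -1·90°
n=3: pose=(4,-7,S); sL=30/61, sR=30/13; mL=1305/793, mR=1635/793; mL+mR=2940/793 → advance +1; mR−mL=330/793 → turn +1·90°
n=4: pose=(4,-8,E); sL=60/97, sR=12/17; mL=1602/1649, mR=654/1649; mL+mR=2256/1649 → advance +1; mR−mL=-948/1649 → turn -1·90°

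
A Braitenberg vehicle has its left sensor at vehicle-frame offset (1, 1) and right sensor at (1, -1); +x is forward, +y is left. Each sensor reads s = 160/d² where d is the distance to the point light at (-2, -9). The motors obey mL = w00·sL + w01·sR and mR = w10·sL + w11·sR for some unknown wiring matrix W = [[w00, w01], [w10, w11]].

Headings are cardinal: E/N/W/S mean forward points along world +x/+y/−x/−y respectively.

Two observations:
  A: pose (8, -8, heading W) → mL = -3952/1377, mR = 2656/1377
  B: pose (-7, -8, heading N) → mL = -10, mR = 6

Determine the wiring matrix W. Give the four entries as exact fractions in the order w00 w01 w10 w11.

-1/2 -1 1/2 1/2

obs A: pose=(8,-8,W) → sL=160/81, sR=32/17, mL=-3952/1377, mR=2656/1377
obs B: pose=(-7,-8,N) → sL=4, sR=8, mL=-10, mR=6
sensor matrix S = [[160/81, 32/17], [4, 8]]; det S = 11392/1377
solve [mL_A; mL_B] = S·[w00; w01] and [mR_A; mR_B] = S·[w10; w11]:
  w00 = -1/2, w01 = -1, w10 = 1/2, w11 = 1/2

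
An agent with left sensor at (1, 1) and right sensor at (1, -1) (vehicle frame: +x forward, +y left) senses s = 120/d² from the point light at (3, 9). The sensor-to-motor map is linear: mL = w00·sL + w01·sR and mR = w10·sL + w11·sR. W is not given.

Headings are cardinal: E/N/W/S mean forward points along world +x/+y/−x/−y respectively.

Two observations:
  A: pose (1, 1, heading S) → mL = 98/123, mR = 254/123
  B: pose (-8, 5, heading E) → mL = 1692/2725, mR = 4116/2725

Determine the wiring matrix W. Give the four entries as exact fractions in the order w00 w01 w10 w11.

obs A: pose=(1,1,S) → sL=60/41, sR=4/3, mL=98/123, mR=254/123
obs B: pose=(-8,5,E) → sL=120/109, sR=24/25, mL=1692/2725, mR=4116/2725
sensor matrix S = [[60/41, 4/3], [120/109, 24/25]]; det S = -1408/22345
solve [mL_A; mL_B] = S·[w00; w01] and [mR_A; mR_B] = S·[w10; w11]:
  w00 = 1, w01 = -1/2, w10 = 1/2, w11 = 1

1 -1/2 1/2 1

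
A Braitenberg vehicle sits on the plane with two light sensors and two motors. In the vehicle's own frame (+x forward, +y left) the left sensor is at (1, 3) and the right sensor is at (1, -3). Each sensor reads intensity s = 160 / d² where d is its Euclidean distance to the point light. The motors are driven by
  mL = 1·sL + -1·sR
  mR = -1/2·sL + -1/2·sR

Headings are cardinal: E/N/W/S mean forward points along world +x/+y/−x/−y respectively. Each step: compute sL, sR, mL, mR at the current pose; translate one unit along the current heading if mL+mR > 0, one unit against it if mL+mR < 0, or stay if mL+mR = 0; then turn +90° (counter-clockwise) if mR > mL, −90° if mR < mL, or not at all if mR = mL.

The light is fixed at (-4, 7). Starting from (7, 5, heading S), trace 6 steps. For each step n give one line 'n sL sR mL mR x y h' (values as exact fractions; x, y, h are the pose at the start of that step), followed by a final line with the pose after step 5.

0 32/41 160/73 -4224/2993 -4448/2993 7 5 S
1 40/29 20/13 -60/377 -550/377 7 6 W
2 160/81 32/45 512/405 -544/405 8 6 N
3 16/17 80/97 192/1649 -1456/1649 8 5 E
4 32/41 160/73 -4224/2993 -4448/2993 7 5 S
5 40/29 20/13 -60/377 -550/377 7 6 W
final 8 6 N

n=0: pose=(7,5,S); sL=32/41, sR=160/73; mL=-4224/2993, mR=-4448/2993; mL+mR=-8672/2993 → advance -1; mR−mL=-224/2993 → turn -1·90°
n=1: pose=(7,6,W); sL=40/29, sR=20/13; mL=-60/377, mR=-550/377; mL+mR=-610/377 → advance -1; mR−mL=-490/377 → turn -1·90°
n=2: pose=(8,6,N); sL=160/81, sR=32/45; mL=512/405, mR=-544/405; mL+mR=-32/405 → advance -1; mR−mL=-352/135 → turn -1·90°
n=3: pose=(8,5,E); sL=16/17, sR=80/97; mL=192/1649, mR=-1456/1649; mL+mR=-1264/1649 → advance -1; mR−mL=-1648/1649 → turn -1·90°
n=4: pose=(7,5,S); sL=32/41, sR=160/73; mL=-4224/2993, mR=-4448/2993; mL+mR=-8672/2993 → advance -1; mR−mL=-224/2993 → turn -1·90°
n=5: pose=(7,6,W); sL=40/29, sR=20/13; mL=-60/377, mR=-550/377; mL+mR=-610/377 → advance -1; mR−mL=-490/377 → turn -1·90°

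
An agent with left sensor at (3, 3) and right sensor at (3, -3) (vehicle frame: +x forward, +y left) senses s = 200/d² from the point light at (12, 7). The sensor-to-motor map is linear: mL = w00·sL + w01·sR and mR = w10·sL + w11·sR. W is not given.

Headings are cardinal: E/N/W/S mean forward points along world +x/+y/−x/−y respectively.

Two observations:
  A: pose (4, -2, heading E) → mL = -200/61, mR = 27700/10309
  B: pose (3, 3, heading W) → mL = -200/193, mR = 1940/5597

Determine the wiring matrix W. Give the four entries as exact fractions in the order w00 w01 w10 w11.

obs A: pose=(4,-2,E) → sL=200/61, sR=200/169, mL=-200/61, mR=27700/10309
obs B: pose=(3,3,W) → sL=200/193, sR=40/29, mL=-200/193, mR=1940/5597
sensor matrix S = [[200/61, 200/169], [200/193, 40/29]]; det S = 190176000/57699473
solve [mL_A; mL_B] = S·[w00; w01] and [mR_A; mR_B] = S·[w10; w11]:
  w00 = -1, w01 = 0, w10 = 1, w11 = -1/2

-1 0 1 -1/2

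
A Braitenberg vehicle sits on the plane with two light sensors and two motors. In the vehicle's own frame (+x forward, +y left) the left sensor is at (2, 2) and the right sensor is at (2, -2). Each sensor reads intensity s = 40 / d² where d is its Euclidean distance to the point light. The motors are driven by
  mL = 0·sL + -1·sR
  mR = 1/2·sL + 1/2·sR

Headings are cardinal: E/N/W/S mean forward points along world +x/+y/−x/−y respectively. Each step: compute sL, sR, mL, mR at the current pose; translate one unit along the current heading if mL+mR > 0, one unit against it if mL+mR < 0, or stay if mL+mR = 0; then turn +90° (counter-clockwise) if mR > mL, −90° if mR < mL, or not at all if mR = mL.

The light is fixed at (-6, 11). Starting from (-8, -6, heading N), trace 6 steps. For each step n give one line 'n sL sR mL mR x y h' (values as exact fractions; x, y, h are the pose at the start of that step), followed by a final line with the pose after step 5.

0 40/241 8/45 -8/45 1864/10845 -8 -6 N
1 5/52 5/34 -5/34 215/1768 -8 -7 W
2 40/401 40/409 -40/409 16200/164009 -7 -7 S
3 4/29 20/221 -20/221 732/6409 -7 -8 E
4 40/293 40/293 -40/293 40/293 -6 -8 N
5 8/89 40/293 -40/293 2952/26077 -6 -8 W
final -5 -8 S

n=0: pose=(-8,-6,N); sL=40/241, sR=8/45; mL=-8/45, mR=1864/10845; mL+mR=-64/10845 → advance -1; mR−mL=1264/3615 → turn +1·90°
n=1: pose=(-8,-7,W); sL=5/52, sR=5/34; mL=-5/34, mR=215/1768; mL+mR=-45/1768 → advance -1; mR−mL=475/1768 → turn +1·90°
n=2: pose=(-7,-7,S); sL=40/401, sR=40/409; mL=-40/409, mR=16200/164009; mL+mR=160/164009 → advance +1; mR−mL=32240/164009 → turn +1·90°
n=3: pose=(-7,-8,E); sL=4/29, sR=20/221; mL=-20/221, mR=732/6409; mL+mR=152/6409 → advance +1; mR−mL=1312/6409 → turn +1·90°
n=4: pose=(-6,-8,N); sL=40/293, sR=40/293; mL=-40/293, mR=40/293; mL+mR=0 → advance +0; mR−mL=80/293 → turn +1·90°
n=5: pose=(-6,-8,W); sL=8/89, sR=40/293; mL=-40/293, mR=2952/26077; mL+mR=-608/26077 → advance -1; mR−mL=6512/26077 → turn +1·90°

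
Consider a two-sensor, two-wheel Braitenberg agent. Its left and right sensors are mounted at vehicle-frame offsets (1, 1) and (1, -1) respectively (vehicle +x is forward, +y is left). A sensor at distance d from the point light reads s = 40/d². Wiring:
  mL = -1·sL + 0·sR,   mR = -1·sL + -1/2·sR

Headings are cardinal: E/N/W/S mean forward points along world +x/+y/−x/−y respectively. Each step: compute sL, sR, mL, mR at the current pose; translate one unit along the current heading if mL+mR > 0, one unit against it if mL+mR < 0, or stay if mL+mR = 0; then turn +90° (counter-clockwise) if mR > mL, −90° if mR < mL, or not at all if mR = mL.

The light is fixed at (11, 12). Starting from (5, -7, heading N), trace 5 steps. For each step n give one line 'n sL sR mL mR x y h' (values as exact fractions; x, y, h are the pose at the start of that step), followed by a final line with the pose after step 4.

0 40/373 40/349 -40/373 -21420/130177 5 -7 N
1 20/193 20/233 -20/193 -6590/44969 5 -8 E
2 40/477 8/101 -40/477 -5948/48177 4 -8 S
3 5/58 10/97 -5/58 -775/5626 4 -7 W
4 40/373 40/349 -40/373 -21420/130177 5 -7 N
final 5 -8 E

n=0: pose=(5,-7,N); sL=40/373, sR=40/349; mL=-40/373, mR=-21420/130177; mL+mR=-35380/130177 → advance -1; mR−mL=-20/349 → turn -1·90°
n=1: pose=(5,-8,E); sL=20/193, sR=20/233; mL=-20/193, mR=-6590/44969; mL+mR=-11250/44969 → advance -1; mR−mL=-10/233 → turn -1·90°
n=2: pose=(4,-8,S); sL=40/477, sR=8/101; mL=-40/477, mR=-5948/48177; mL+mR=-9988/48177 → advance -1; mR−mL=-4/101 → turn -1·90°
n=3: pose=(4,-7,W); sL=5/58, sR=10/97; mL=-5/58, mR=-775/5626; mL+mR=-630/2813 → advance -1; mR−mL=-5/97 → turn -1·90°
n=4: pose=(5,-7,N); sL=40/373, sR=40/349; mL=-40/373, mR=-21420/130177; mL+mR=-35380/130177 → advance -1; mR−mL=-20/349 → turn -1·90°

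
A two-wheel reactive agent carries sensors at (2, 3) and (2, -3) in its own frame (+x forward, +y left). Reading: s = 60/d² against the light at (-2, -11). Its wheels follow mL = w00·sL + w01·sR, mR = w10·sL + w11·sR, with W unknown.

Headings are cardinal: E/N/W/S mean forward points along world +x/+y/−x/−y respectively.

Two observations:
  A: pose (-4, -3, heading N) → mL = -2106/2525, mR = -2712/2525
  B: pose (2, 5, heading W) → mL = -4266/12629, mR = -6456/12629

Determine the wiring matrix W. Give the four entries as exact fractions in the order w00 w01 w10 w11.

-1/2 -1 -1 -1

obs A: pose=(-4,-3,N) → sL=12/25, sR=60/101, mL=-2106/2525, mR=-2712/2525
obs B: pose=(2,5,W) → sL=60/173, sR=12/73, mL=-4266/12629, mR=-6456/12629
sensor matrix S = [[12/25, 60/101], [60/173, 12/73]]; det S = -4053888/31888225
solve [mL_A; mL_B] = S·[w00; w01] and [mR_A; mR_B] = S·[w10; w11]:
  w00 = -1/2, w01 = -1, w10 = -1, w11 = -1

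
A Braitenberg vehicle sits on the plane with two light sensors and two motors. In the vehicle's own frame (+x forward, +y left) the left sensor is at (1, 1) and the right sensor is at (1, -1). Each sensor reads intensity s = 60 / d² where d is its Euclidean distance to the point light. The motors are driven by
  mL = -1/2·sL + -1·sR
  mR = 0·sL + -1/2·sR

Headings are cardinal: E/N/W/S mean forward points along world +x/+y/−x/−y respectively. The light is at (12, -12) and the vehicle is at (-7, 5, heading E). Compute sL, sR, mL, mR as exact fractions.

5/54 3/29 -469/3132 -3/58

left sensor world pos  = (-6, 6); dL² = 648
right sensor world pos = (-6, 4); dR² = 580
sL = 60/648 = 5/54
sR = 60/580 = 3/29
mL = -1/2·sL + -1·sR = -469/3132
mR = 0·sL + -1/2·sR = -3/58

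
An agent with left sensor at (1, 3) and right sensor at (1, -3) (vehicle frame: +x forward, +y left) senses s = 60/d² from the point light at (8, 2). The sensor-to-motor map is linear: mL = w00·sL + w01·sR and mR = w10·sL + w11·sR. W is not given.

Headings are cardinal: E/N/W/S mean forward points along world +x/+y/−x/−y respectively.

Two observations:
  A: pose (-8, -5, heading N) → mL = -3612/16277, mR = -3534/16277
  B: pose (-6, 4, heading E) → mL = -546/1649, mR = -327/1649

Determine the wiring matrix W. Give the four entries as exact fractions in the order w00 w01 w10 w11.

obs A: pose=(-8,-5,N) → sL=60/397, sR=12/41, mL=-3612/16277, mR=-3534/16277
obs B: pose=(-6,4,E) → sL=30/97, sR=6/17, mL=-546/1649, mR=-327/1649
sensor matrix S = [[60/397, 12/41], [30/97, 6/17]]; det S = -997920/26840773
solve [mL_A; mL_B] = S·[w00; w01] and [mR_A; mR_B] = S·[w10; w11]:
  w00 = -1/2, w01 = -1/2, w10 = 1/2, w11 = -1

-1/2 -1/2 1/2 -1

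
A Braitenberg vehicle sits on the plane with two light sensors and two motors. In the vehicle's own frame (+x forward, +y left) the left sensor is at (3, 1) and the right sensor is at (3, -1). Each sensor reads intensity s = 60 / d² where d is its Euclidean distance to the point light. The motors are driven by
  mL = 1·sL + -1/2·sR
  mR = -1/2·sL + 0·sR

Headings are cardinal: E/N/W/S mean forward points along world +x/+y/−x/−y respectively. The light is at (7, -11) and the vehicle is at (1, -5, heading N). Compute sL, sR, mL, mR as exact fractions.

6/13 30/53 123/689 -3/13

left sensor world pos  = (0, -2); dL² = 130
right sensor world pos = (2, -2); dR² = 106
sL = 60/130 = 6/13
sR = 60/106 = 30/53
mL = 1·sL + -1/2·sR = 123/689
mR = -1/2·sL + 0·sR = -3/13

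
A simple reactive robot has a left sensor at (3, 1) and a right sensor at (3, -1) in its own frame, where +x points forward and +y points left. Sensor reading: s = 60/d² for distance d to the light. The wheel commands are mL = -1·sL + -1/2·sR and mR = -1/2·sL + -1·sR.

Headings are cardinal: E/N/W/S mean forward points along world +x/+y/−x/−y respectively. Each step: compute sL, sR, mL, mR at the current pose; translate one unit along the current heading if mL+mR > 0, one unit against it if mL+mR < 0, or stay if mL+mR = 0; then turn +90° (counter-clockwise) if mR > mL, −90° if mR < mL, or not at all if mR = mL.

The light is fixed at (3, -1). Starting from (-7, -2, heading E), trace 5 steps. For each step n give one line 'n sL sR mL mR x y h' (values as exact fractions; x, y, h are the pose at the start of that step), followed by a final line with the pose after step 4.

0 60/49 60/53 -4650/2597 -4530/2597 -7 -2 E
1 15/37 15/26 -1335/1924 -375/481 -8 -2 N
2 12/13 60/73 -1266/949 -1218/949 -8 -3 E
3 6/17 30/61 -621/1037 -693/1037 -9 -3 N
4 12/17 60/97 -1674/1649 -1602/1649 -9 -4 E
final -10 -4 N

n=0: pose=(-7,-2,E); sL=60/49, sR=60/53; mL=-4650/2597, mR=-4530/2597; mL+mR=-9180/2597 → advance -1; mR−mL=120/2597 → turn +1·90°
n=1: pose=(-8,-2,N); sL=15/37, sR=15/26; mL=-1335/1924, mR=-375/481; mL+mR=-2835/1924 → advance -1; mR−mL=-165/1924 → turn -1·90°
n=2: pose=(-8,-3,E); sL=12/13, sR=60/73; mL=-1266/949, mR=-1218/949; mL+mR=-2484/949 → advance -1; mR−mL=48/949 → turn +1·90°
n=3: pose=(-9,-3,N); sL=6/17, sR=30/61; mL=-621/1037, mR=-693/1037; mL+mR=-1314/1037 → advance -1; mR−mL=-72/1037 → turn -1·90°
n=4: pose=(-9,-4,E); sL=12/17, sR=60/97; mL=-1674/1649, mR=-1602/1649; mL+mR=-3276/1649 → advance -1; mR−mL=72/1649 → turn +1·90°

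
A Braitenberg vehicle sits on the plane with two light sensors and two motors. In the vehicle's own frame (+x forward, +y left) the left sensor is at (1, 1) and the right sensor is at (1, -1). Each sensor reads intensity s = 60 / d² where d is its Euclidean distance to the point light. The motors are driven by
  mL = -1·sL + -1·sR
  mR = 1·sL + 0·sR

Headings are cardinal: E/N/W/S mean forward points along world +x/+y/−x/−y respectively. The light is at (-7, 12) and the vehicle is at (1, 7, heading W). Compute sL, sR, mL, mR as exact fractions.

12/17 12/13 -360/221 12/17

left sensor world pos  = (0, 6); dL² = 85
right sensor world pos = (0, 8); dR² = 65
sL = 60/85 = 12/17
sR = 60/65 = 12/13
mL = -1·sL + -1·sR = -360/221
mR = 1·sL + 0·sR = 12/17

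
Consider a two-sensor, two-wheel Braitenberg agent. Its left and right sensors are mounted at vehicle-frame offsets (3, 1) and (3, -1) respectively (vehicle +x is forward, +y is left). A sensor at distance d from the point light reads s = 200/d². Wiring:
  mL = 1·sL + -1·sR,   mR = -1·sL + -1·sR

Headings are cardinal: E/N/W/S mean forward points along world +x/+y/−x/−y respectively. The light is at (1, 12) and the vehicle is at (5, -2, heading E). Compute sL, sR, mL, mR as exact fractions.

100/109 100/137 2800/14933 -24600/14933

left sensor world pos  = (8, -1); dL² = 218
right sensor world pos = (8, -3); dR² = 274
sL = 200/218 = 100/109
sR = 200/274 = 100/137
mL = 1·sL + -1·sR = 2800/14933
mR = -1·sL + -1·sR = -24600/14933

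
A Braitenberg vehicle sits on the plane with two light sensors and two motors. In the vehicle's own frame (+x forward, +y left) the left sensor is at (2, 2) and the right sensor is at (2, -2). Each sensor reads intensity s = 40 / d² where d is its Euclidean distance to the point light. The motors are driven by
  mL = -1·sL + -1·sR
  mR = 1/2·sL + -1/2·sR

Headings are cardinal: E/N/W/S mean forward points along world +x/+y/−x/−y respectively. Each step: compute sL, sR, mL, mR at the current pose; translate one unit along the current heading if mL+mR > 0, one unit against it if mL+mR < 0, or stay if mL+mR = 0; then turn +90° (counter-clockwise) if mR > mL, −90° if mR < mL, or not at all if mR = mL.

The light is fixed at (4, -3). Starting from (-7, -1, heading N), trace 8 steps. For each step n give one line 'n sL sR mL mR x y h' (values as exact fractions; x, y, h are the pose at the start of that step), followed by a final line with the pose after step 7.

0 8/37 40/97 -2256/3589 -352/3589 -7 -1 N
1 4/17 20/89 -696/1513 8/1513 -7 -2 W
2 8/13 8/29 -336/377 64/377 -6 -2 S
3 1/2 5/8 -9/8 -1/16 -6 -1 E
4 8/37 40/97 -2256/3589 -352/3589 -7 -1 N
5 4/17 20/89 -696/1513 8/1513 -7 -2 W
6 8/13 8/29 -336/377 64/377 -6 -2 S
7 1/2 5/8 -9/8 -1/16 -6 -1 E
final -7 -1 N

n=0: pose=(-7,-1,N); sL=8/37, sR=40/97; mL=-2256/3589, mR=-352/3589; mL+mR=-2608/3589 → advance -1; mR−mL=1904/3589 → turn +1·90°
n=1: pose=(-7,-2,W); sL=4/17, sR=20/89; mL=-696/1513, mR=8/1513; mL+mR=-688/1513 → advance -1; mR−mL=704/1513 → turn +1·90°
n=2: pose=(-6,-2,S); sL=8/13, sR=8/29; mL=-336/377, mR=64/377; mL+mR=-272/377 → advance -1; mR−mL=400/377 → turn +1·90°
n=3: pose=(-6,-1,E); sL=1/2, sR=5/8; mL=-9/8, mR=-1/16; mL+mR=-19/16 → advance -1; mR−mL=17/16 → turn +1·90°
n=4: pose=(-7,-1,N); sL=8/37, sR=40/97; mL=-2256/3589, mR=-352/3589; mL+mR=-2608/3589 → advance -1; mR−mL=1904/3589 → turn +1·90°
n=5: pose=(-7,-2,W); sL=4/17, sR=20/89; mL=-696/1513, mR=8/1513; mL+mR=-688/1513 → advance -1; mR−mL=704/1513 → turn +1·90°
n=6: pose=(-6,-2,S); sL=8/13, sR=8/29; mL=-336/377, mR=64/377; mL+mR=-272/377 → advance -1; mR−mL=400/377 → turn +1·90°
n=7: pose=(-6,-1,E); sL=1/2, sR=5/8; mL=-9/8, mR=-1/16; mL+mR=-19/16 → advance -1; mR−mL=17/16 → turn +1·90°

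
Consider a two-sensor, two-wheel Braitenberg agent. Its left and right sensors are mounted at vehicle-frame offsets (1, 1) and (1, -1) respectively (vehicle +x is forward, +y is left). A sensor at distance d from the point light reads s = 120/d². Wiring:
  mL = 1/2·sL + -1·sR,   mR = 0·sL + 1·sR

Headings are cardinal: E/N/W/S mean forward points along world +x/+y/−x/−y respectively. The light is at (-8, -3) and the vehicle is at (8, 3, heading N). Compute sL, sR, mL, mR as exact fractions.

left sensor world pos  = (7, 4); dL² = 274
right sensor world pos = (9, 4); dR² = 338
sL = 120/274 = 60/137
sR = 120/338 = 60/169
mL = 1/2·sL + -1·sR = -3150/23153
mR = 0·sL + 1·sR = 60/169

60/137 60/169 -3150/23153 60/169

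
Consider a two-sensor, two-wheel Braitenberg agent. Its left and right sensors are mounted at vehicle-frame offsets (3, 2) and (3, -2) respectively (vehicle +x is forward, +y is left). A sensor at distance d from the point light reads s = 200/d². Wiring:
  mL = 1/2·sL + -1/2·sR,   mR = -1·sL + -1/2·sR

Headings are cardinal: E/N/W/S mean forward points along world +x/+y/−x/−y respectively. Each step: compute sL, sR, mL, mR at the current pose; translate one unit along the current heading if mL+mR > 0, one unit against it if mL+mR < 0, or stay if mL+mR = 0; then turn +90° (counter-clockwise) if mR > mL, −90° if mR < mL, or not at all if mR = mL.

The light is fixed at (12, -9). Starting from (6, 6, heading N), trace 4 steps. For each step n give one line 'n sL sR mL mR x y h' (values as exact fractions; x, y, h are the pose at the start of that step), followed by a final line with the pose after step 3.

n=0: pose=(6,6,N); sL=50/97, sR=10/17; mL=-60/1649, mR=-1335/1649; mL+mR=-1395/1649 → advance -1; mR−mL=-75/97 → turn -1·90°
n=1: pose=(6,5,E); sL=40/53, sR=200/153; mL=-2240/8109, mR=-11420/8109; mL+mR=-13660/8109 → advance -1; mR−mL=-60/53 → turn -1·90°
n=2: pose=(5,5,S); sL=100/73, sR=100/101; mL=1400/7373, mR=-13750/7373; mL+mR=-12350/7373 → advance -1; mR−mL=-150/73 → turn -1·90°
n=3: pose=(5,6,W); sL=200/269, sR=200/389; mL=12000/104641, mR=-104700/104641; mL+mR=-92700/104641 → advance -1; mR−mL=-300/269 → turn -1·90°

0 50/97 10/17 -60/1649 -1335/1649 6 6 N
1 40/53 200/153 -2240/8109 -11420/8109 6 5 E
2 100/73 100/101 1400/7373 -13750/7373 5 5 S
3 200/269 200/389 12000/104641 -104700/104641 5 6 W
final 6 6 N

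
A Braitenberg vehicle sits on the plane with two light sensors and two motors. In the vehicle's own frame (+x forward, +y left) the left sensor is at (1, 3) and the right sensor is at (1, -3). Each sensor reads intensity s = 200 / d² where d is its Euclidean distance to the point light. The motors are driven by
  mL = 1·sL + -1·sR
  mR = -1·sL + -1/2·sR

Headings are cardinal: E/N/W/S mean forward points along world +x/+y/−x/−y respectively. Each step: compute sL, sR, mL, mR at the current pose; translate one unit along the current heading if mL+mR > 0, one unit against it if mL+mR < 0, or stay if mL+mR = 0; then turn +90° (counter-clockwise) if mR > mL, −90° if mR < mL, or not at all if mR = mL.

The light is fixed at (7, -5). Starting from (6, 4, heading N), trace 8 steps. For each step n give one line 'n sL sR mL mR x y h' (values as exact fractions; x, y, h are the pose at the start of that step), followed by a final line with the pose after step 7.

0 50/29 25/13 -75/377 -2025/754 6 4 N
1 200/121 8 -768/121 -684/121 6 3 E
2 100/53 100/41 -1200/2173 -6750/2173 5 3 N
3 200/101 200/17 -16800/1717 -13500/1717 5 2 E
4 2 25/8 -9/8 -57/16 4 2 N
5 40/17 200/13 -2880/221 -2220/221 4 1 E
6 100/49 4 -96/49 -198/49 3 1 N
7 200/73 200/13 -12000/949 -9900/949 3 0 E
final 2 0 N

n=0: pose=(6,4,N); sL=50/29, sR=25/13; mL=-75/377, mR=-2025/754; mL+mR=-75/26 → advance -1; mR−mL=-1875/754 → turn -1·90°
n=1: pose=(6,3,E); sL=200/121, sR=8; mL=-768/121, mR=-684/121; mL+mR=-12 → advance -1; mR−mL=84/121 → turn +1·90°
n=2: pose=(5,3,N); sL=100/53, sR=100/41; mL=-1200/2173, mR=-6750/2173; mL+mR=-150/41 → advance -1; mR−mL=-5550/2173 → turn -1·90°
n=3: pose=(5,2,E); sL=200/101, sR=200/17; mL=-16800/1717, mR=-13500/1717; mL+mR=-300/17 → advance -1; mR−mL=3300/1717 → turn +1·90°
n=4: pose=(4,2,N); sL=2, sR=25/8; mL=-9/8, mR=-57/16; mL+mR=-75/16 → advance -1; mR−mL=-39/16 → turn -1·90°
n=5: pose=(4,1,E); sL=40/17, sR=200/13; mL=-2880/221, mR=-2220/221; mL+mR=-300/13 → advance -1; mR−mL=660/221 → turn +1·90°
n=6: pose=(3,1,N); sL=100/49, sR=4; mL=-96/49, mR=-198/49; mL+mR=-6 → advance -1; mR−mL=-102/49 → turn -1·90°
n=7: pose=(3,0,E); sL=200/73, sR=200/13; mL=-12000/949, mR=-9900/949; mL+mR=-300/13 → advance -1; mR−mL=2100/949 → turn +1·90°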